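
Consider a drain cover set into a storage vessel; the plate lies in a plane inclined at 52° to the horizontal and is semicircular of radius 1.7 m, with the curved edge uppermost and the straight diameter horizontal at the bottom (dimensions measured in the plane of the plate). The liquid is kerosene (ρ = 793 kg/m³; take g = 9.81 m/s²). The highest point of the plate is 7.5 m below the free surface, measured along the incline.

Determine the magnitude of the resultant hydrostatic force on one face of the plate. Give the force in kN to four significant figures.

γ = ρg = 793 × 9.81 / 1000 = 7.77933 kN/m³.
Let θ = 52° be the plate's angle to the horizontal; measure y along the incline from where the plane meets the free surface. Vertical depth h = y·sinθ with sinθ = 0.788011.
The centroid lies 4r/(3π) = 0.721502 m above the diameter, so r − 4r/(3π) = 1.7 − 0.721502 = 0.978498 m below the topmost point, so y_c = 7.5 + 0.978498 = 8.4785 m and h_c = 8.4785 × 0.788011 = 6.68115 m.
A = πr²/2 = π × 1.7²/2 = 4.5396 m².
Resultant F = γ·h_c·A = 7.77933 × 6.68115 × 4.5396 = 235.945 kN.

F ≈ 235.9 kN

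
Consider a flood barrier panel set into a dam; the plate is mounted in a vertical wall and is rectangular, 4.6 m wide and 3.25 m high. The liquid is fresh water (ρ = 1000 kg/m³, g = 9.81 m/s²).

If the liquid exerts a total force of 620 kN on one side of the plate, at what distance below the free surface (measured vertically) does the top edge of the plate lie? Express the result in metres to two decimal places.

d_top ≈ 2.60 m

γ = ρg = 1000 × 9.81 = 9810 N/m³ = 9.81 kN/m³.
A = 4.6 × 3.25 = 14.95 m².
From F = γ·h_c·A, the centroid depth is h_c = 620/(9.81 × 14.95) = 4.22748 m.
The centroid lies 3.25/2 = 1.625 m below the top edge, so the top edge sits at h_top = 4.22748 − 1.625 = 2.60248 m below the surface.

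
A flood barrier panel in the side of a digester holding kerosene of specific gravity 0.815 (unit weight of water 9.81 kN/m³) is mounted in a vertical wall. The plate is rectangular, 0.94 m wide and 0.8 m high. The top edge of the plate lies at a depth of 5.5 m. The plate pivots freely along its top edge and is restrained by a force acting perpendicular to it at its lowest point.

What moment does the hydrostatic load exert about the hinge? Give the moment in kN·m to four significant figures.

M ≈ 14.51 kN·m

γ = 0.815 × 9.81 = 7.99515 kN/m³.
The centroid lies 0.8/2 = 0.4 m below the top edge, so the centroid depth is h_c = 5.5 + 0.4 = 5.9 m.
A = 0.94 × 0.8 = 0.752 m².
Resultant F = γ·h_c·A = 7.99515 × 5.9 × 0.752 = 35.4729 kN.
I_c = b·h³/12 = 0.94 × 0.8³/12 = 0.0401067 m⁴.
Centre of pressure: y_p = y_c + I_c/(y_c·A) = 5.9 + 0.0401067/(5.9 × 0.752) = 5.9 + 0.00903956 = 5.90904 m along the plane.
The resultant acts 0.4 + 0.00903956 = 0.40904 m (along the plate) below the hinge at the top edge, so the moment about the hinge is M = F × 0.40904 = 35.4729 × 0.40904 = 14.5098 kN·m.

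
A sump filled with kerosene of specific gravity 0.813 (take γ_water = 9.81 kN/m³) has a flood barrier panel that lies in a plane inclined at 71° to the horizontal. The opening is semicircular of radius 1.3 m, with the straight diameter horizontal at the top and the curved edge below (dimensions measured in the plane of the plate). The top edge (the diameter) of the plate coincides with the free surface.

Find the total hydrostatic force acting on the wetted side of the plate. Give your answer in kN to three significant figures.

F ≈ 11.0 kN

γ = 0.813 × 9.81 = 7.97553 kN/m³.
Let θ = 71° be the plate's angle to the horizontal; measure y along the incline from where the plane meets the free surface. Vertical depth h = y·sinθ with sinθ = 0.945519.
The centroid of a semicircle lies 4r/(3π) = 0.551737 m from the diameter, here below the top edge, so y_c = 0.551737 m and h_c = 0.551737 × 0.945519 = 0.521678 m.
A = πr²/2 = π × 1.3²/2 = 2.65465 m².
Resultant F = γ·h_c·A = 7.97553 × 0.521678 × 2.65465 = 11.0451 kN.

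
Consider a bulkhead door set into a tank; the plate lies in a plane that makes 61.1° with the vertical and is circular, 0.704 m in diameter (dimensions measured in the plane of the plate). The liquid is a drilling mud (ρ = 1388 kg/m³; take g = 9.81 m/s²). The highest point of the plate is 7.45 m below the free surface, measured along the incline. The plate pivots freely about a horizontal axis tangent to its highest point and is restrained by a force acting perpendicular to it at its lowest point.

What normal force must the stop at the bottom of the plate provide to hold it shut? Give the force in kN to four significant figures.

P ≈ 10.11 kN

γ = ρg = 1388 × 9.81 / 1000 = 13.61628 kN/m³.
The plate makes 61.1° with the vertical, i.e. θ = 90° − 61.1° = 28.9° to the horizontal. Measuring y along the incline from the free-surface line, vertical depth h = y·sinθ with sinθ = 0.483282.
The centroid is at the centre, 0.352 m below the top of the plate, so y_c = 7.45 + 0.352 = 7.802 m and h_c = 7.802 × 0.483282 = 3.77057 m.
A = π(0.352)² = 0.389256 m².
Resultant F = γ·h_c·A = 13.61628 × 3.77057 × 0.389256 = 19.9848 kN.
I_c = πr⁴/4 = π × 0.352⁴/4 = 0.0120576 m⁴.
Centre of pressure: y_p = y_c + I_c/(y_c·A) = 7.802 + 0.0120576/(7.802 × 0.389256) = 7.802 + 0.00397027 = 7.80597 m along the plane.
The resultant acts 0.352 + 0.00397027 = 0.35597 m (along the plate) below the hinge at the top edge, so the moment about the hinge is M = F × 0.35597 = 19.9848 × 0.35597 = 7.11399 kN·m.
A normal force at the bottom, 0.704 m from the hinge, must supply this moment: P = 7.11399/0.704 = 10.1051 kN.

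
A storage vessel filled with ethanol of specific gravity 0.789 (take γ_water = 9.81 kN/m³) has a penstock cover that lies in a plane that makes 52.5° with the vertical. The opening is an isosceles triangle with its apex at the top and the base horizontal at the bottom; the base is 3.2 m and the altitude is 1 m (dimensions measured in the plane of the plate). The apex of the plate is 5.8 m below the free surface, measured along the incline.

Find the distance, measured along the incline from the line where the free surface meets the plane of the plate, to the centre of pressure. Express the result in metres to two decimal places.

γ = 0.789 × 9.81 = 7.74009 kN/m³.
The plate makes 52.5° with the vertical, i.e. θ = 90° − 52.5° = 37.5° to the horizontal. Measuring y along the incline from the free-surface line, vertical depth h = y·sinθ with sinθ = 0.608761.
With the apex up, the centroid sits 2h/3 = 2 × 1/3 = 0.666667 m below the apex, so y_c = 5.8 + 0.666667 = 6.46667 m and h_c = 6.46667 × 0.608761 = 3.93666 m.
A = ½ × 3.2 × 1 = 1.6 m².
Resultant F = γ·h_c·A = 7.74009 × 3.93666 × 1.6 = 48.7522 kN.
I_c = b·h³/36 = 3.2 × 1³/36 = 0.0888889 m⁴.
Centre of pressure: y_p = y_c + I_c/(y_c·A) = 6.46667 + 0.0888889/(6.46667 × 1.6) = 6.46667 + 0.00859106 = 6.47526 m along the plane.

y_p = 6.48 m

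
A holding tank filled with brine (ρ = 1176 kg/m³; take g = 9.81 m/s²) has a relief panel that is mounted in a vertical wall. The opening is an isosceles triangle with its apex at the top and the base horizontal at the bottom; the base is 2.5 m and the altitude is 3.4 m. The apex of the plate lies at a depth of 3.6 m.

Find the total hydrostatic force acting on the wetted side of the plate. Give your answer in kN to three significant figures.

γ = ρg = 1176 × 9.81 / 1000 = 11.53656 kN/m³.
With the apex up, the centroid sits 2h/3 = 2 × 3.4/3 = 2.26667 m below the apex, so the centroid depth is h_c = 3.6 + 2.26667 = 5.86667 m.
A = ½ × 2.5 × 3.4 = 4.25 m².
Resultant F = γ·h_c·A = 11.53656 × 5.86667 × 4.25 = 287.645 kN.

F ≈ 288 kN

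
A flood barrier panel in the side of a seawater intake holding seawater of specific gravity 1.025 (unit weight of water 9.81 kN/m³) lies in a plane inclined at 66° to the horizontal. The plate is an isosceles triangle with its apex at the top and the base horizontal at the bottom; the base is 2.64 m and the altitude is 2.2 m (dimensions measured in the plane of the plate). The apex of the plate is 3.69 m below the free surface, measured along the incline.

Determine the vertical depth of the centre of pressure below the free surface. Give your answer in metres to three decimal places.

γ = 1.025 × 9.81 = 10.05525 kN/m³.
Let θ = 66° be the plate's angle to the horizontal; measure y along the incline from where the plane meets the free surface. Vertical depth h = y·sinθ with sinθ = 0.913545.
With the apex up, the centroid sits 2h/3 = 2 × 2.2/3 = 1.46667 m below the apex, so y_c = 3.69 + 1.46667 = 5.15667 m and h_c = 5.15667 × 0.913545 = 4.71085 m.
A = ½ × 2.64 × 2.2 = 2.904 m².
Resultant F = γ·h_c·A = 10.05525 × 4.71085 × 2.904 = 137.559 kN.
I_c = b·h³/36 = 2.64 × 2.2³/36 = 0.780853 m⁴.
Centre of pressure: y_p = y_c + I_c/(y_c·A) = 5.15667 + 0.780853/(5.15667 × 2.904) = 5.15667 + 0.0521439 = 5.20881 m along the plane.
Vertically, h_p = y_p·sinθ = 5.20881 × 0.913545 = 4.75848 m.

h_p = 4.758 m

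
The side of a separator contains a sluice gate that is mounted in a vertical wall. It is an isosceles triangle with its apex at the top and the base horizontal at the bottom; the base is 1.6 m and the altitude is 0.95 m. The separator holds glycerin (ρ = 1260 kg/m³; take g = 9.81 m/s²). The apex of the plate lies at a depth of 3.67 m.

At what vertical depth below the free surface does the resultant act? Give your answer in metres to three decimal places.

γ = ρg = 1260 × 9.81 / 1000 = 12.3606 kN/m³.
With the apex up, the centroid sits 2h/3 = 2 × 0.95/3 = 0.633333 m below the apex, so the centroid depth is h_c = 3.67 + 0.633333 = 4.30333 m.
A = ½ × 1.6 × 0.95 = 0.76 m².
Resultant F = γ·h_c·A = 12.3606 × 4.30333 × 0.76 = 40.4257 kN.
I_c = b·h³/36 = 1.6 × 0.95³/36 = 0.0381056 m⁴.
Centre of pressure: y_p = y_c + I_c/(y_c·A) = 4.30333 + 0.0381056/(4.30333 × 0.76) = 4.30333 + 0.0116512 = 4.31498 m along the plane.

h_p = 4.315 m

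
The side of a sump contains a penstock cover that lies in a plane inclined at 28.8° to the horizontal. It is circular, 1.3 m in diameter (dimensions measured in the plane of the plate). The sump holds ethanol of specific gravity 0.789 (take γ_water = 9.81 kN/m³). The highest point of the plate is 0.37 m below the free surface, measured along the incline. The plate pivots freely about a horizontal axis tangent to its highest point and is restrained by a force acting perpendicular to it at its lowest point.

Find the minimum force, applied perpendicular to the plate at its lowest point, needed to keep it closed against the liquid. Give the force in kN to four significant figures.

γ = 0.789 × 9.81 = 7.74009 kN/m³.
Let θ = 28.8° be the plate's angle to the horizontal; measure y along the incline from where the plane meets the free surface. Vertical depth h = y·sinθ with sinθ = 0.481754.
The centroid is at the centre, 0.65 m below the top of the plate, so y_c = 0.37 + 0.65 = 1.02 m and h_c = 1.02 × 0.481754 = 0.491389 m.
A = π(0.65)² = 1.32732 m².
Resultant F = γ·h_c·A = 7.74009 × 0.491389 × 1.32732 = 5.04832 kN.
I_c = πr⁴/4 = π × 0.65⁴/4 = 0.140198 m⁴.
Centre of pressure: y_p = y_c + I_c/(y_c·A) = 1.02 + 0.140198/(1.02 × 1.32732) = 1.02 + 0.103554 = 1.12355 m along the plane.
The resultant acts 0.65 + 0.103554 = 0.753554 m (along the plate) below the hinge at the top edge, so the moment about the hinge is M = F × 0.753554 = 5.04832 × 0.753554 = 3.80418 kN·m.
A normal force at the bottom, 1.3 m from the hinge, must supply this moment: P = 3.80418/1.3 = 2.92629 kN.

P ≈ 2.926 kN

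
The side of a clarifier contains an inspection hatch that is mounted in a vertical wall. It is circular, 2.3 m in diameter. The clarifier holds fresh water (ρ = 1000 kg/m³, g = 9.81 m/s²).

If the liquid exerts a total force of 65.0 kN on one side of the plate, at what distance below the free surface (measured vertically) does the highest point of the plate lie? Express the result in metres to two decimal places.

d_top ≈ 0.44 m

γ = ρg = 1000 × 9.81 = 9810 N/m³ = 9.81 kN/m³.
A = π(1.15)² = 4.15476 m².
From F = γ·h_c·A, the centroid depth is h_c = 65.0/(9.81 × 4.15476) = 1.59477 m.
The centroid is at the centre, 1.15 m below the top of the plate, so the highest point sits at h_top = 1.59477 − 1.15 = 0.44477 m below the surface.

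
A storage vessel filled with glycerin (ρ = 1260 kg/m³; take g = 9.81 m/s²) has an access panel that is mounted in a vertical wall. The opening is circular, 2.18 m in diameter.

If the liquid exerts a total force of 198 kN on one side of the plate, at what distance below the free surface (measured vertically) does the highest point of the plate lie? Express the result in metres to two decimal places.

γ = ρg = 1260 × 9.81 / 1000 = 12.3606 kN/m³.
A = π(1.09)² = 3.73253 m².
From F = γ·h_c·A, the centroid depth is h_c = 198/(12.3606 × 3.73253) = 4.29163 m.
The centroid is at the centre, 1.09 m below the top of the plate, so the highest point sits at h_top = 4.29163 − 1.09 = 3.20163 m below the surface.

d_top ≈ 3.20 m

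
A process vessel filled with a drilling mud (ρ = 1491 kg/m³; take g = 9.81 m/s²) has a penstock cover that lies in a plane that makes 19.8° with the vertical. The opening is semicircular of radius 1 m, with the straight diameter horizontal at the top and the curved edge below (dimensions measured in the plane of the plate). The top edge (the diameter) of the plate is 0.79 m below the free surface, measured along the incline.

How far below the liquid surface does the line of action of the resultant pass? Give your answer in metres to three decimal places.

h_p = 1.197 m

γ = ρg = 1491 × 9.81 / 1000 = 14.62671 kN/m³.
The plate makes 19.8° with the vertical, i.e. θ = 90° − 19.8° = 70.2° to the horizontal. Measuring y along the incline from the free-surface line, vertical depth h = y·sinθ with sinθ = 0.940881.
The centroid of a semicircle lies 4r/(3π) = 0.424413 m from the diameter, here below the top edge, so y_c = 0.79 + 0.424413 = 1.21441 m and h_c = 1.21441 × 0.940881 = 1.14262 m.
A = πr²/2 = π × 1²/2 = 1.5708 m².
Resultant F = γ·h_c·A = 14.62671 × 1.14262 × 1.5708 = 26.2524 kN.
I_c = (π/8 − 8/(9π))·r⁴ = 0.109757 × 1⁴ = 0.109757 m⁴.
Centre of pressure: y_p = y_c + I_c/(y_c·A) = 1.21441 + 0.109757/(1.21441 × 1.5708) = 1.21441 + 0.0575368 = 1.27195 m along the plane.
Vertically, h_p = y_p·sinθ = 1.27195 × 0.940881 = 1.19675 m.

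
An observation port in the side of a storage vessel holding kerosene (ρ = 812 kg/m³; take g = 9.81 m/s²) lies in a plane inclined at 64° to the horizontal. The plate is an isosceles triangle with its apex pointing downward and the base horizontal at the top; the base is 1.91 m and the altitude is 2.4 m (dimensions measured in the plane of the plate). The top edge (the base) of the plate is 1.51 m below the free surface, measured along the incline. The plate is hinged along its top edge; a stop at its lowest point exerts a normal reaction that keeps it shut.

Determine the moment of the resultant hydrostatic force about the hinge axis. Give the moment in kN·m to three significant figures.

M ≈ 35.6 kN·m

γ = ρg = 812 × 9.81 / 1000 = 7.96572 kN/m³.
Let θ = 64° be the plate's angle to the horizontal; measure y along the incline from where the plane meets the free surface. Vertical depth h = y·sinθ with sinθ = 0.898794.
With the apex down, the centroid sits h/3 = 2.4/3 = 0.8 m below the base (the top edge), so y_c = 1.51 + 0.8 = 2.31 m and h_c = 2.31 × 0.898794 = 2.07621 m.
A = ½ × 1.91 × 2.4 = 2.292 m².
Resultant F = γ·h_c·A = 7.96572 × 2.07621 × 2.292 = 37.9063 kN.
I_c = b·h³/36 = 1.91 × 2.4³/36 = 0.73344 m⁴.
Centre of pressure: y_p = y_c + I_c/(y_c·A) = 2.31 + 0.73344/(2.31 × 2.292) = 2.31 + 0.138528 = 2.44853 m along the plane.
The resultant acts 0.8 + 0.138528 = 0.938528 m (along the plate) below the hinge at the top edge, so the moment about the hinge is M = F × 0.938528 = 37.9063 × 0.938528 = 35.5761 kN·m.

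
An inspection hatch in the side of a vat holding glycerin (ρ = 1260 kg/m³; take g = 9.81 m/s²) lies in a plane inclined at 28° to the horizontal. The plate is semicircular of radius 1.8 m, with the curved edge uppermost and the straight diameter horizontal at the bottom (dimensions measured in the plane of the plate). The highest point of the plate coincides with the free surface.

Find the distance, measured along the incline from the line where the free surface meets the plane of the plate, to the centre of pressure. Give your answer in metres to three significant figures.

γ = ρg = 1260 × 9.81 / 1000 = 12.3606 kN/m³.
Let θ = 28° be the plate's angle to the horizontal; measure y along the incline from where the plane meets the free surface. Vertical depth h = y·sinθ with sinθ = 0.469472.
The centroid lies 4r/(3π) = 0.763944 m above the diameter, so r − 4r/(3π) = 1.8 − 0.763944 = 1.03606 m below the topmost point, so y_c = 1.03606 m and h_c = 1.03606 × 0.469472 = 0.486401 m.
A = πr²/2 = π × 1.8²/2 = 5.08938 m².
Resultant F = γ·h_c·A = 12.3606 × 0.486401 × 5.08938 = 30.5984 kN.
I_c = (π/8 − 8/(9π))·r⁴ = 0.109757 × 1.8⁴ = 1.15219 m⁴.
Centre of pressure: y_p = y_c + I_c/(y_c·A) = 1.03606 + 1.15219/(1.03606 × 5.08938) = 1.03606 + 0.218512 = 1.25457 m along the plane.

y_p = 1.25 m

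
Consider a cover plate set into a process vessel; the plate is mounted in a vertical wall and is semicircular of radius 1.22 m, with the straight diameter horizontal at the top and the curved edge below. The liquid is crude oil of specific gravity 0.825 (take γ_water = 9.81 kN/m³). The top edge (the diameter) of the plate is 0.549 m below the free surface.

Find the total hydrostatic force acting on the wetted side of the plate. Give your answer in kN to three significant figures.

γ = 0.825 × 9.81 = 8.09325 kN/m³.
The centroid of a semicircle lies 4r/(3π) = 0.517784 m from the diameter, here below the top edge, so the centroid depth is h_c = 0.549 + 0.517784 = 1.06678 m.
A = πr²/2 = π × 1.22²/2 = 2.33797 m².
Resultant F = γ·h_c·A = 8.09325 × 1.06678 × 2.33797 = 20.1854 kN.

F ≈ 20.2 kN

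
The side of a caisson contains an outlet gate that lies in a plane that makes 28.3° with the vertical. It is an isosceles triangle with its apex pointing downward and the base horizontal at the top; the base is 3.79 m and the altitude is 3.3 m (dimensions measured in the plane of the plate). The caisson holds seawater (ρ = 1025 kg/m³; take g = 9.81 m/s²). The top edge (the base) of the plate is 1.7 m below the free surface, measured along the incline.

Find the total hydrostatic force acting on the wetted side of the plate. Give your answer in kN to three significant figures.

F ≈ 155 kN

γ = ρg = 1025 × 9.81 / 1000 = 10.05525 kN/m³.
The plate makes 28.3° with the vertical, i.e. θ = 90° − 28.3° = 61.7° to the horizontal. Measuring y along the incline from the free-surface line, vertical depth h = y·sinθ with sinθ = 0.880477.
With the apex down, the centroid sits h/3 = 3.3/3 = 1.1 m below the base (the top edge), so y_c = 1.7 + 1.1 = 2.8 m and h_c = 2.8 × 0.880477 = 2.46534 m.
A = ½ × 3.79 × 3.3 = 6.2535 m².
Resultant F = γ·h_c·A = 10.05525 × 2.46534 × 6.2535 = 155.022 kN.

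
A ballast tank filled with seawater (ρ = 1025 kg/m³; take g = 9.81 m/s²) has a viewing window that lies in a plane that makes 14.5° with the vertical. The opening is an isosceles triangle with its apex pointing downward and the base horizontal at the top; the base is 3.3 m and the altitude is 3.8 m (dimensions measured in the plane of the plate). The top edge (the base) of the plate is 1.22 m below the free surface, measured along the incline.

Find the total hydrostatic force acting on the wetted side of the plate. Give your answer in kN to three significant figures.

F ≈ 152 kN

γ = ρg = 1025 × 9.81 / 1000 = 10.05525 kN/m³.
The plate makes 14.5° with the vertical, i.e. θ = 90° − 14.5° = 75.5° to the horizontal. Measuring y along the incline from the free-surface line, vertical depth h = y·sinθ with sinθ = 0.968148.
With the apex down, the centroid sits h/3 = 3.8/3 = 1.26667 m below the base (the top edge), so y_c = 1.22 + 1.26667 = 2.48667 m and h_c = 2.48667 × 0.968148 = 2.40746 m.
A = ½ × 3.3 × 3.8 = 6.27 m².
Resultant F = γ·h_c·A = 10.05525 × 2.40746 × 6.27 = 151.782 kN.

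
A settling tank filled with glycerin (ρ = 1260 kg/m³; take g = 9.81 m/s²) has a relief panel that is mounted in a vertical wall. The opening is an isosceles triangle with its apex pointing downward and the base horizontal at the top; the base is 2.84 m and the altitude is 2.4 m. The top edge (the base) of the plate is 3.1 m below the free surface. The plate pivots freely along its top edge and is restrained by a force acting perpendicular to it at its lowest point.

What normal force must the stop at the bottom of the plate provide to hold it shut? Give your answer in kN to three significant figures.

P ≈ 60.4 kN

γ = ρg = 1260 × 9.81 / 1000 = 12.3606 kN/m³.
With the apex down, the centroid sits h/3 = 2.4/3 = 0.8 m below the base (the top edge), so the centroid depth is h_c = 3.1 + 0.8 = 3.9 m.
A = ½ × 2.84 × 2.4 = 3.408 m².
Resultant F = γ·h_c·A = 12.3606 × 3.9 × 3.408 = 164.287 kN.
I_c = b·h³/36 = 2.84 × 2.4³/36 = 1.09056 m⁴.
Centre of pressure: y_p = y_c + I_c/(y_c·A) = 3.9 + 1.09056/(3.9 × 3.408) = 3.9 + 0.0820513 = 3.98205 m along the plane.
The resultant acts 0.8 + 0.0820513 = 0.882051 m (along the plate) below the hinge at the top edge, so the moment about the hinge is M = F × 0.882051 = 164.287 × 0.882051 = 144.91 kN·m.
A normal force at the bottom, 2.4 m from the hinge, must supply this moment: P = 144.91/2.4 = 60.3792 kN.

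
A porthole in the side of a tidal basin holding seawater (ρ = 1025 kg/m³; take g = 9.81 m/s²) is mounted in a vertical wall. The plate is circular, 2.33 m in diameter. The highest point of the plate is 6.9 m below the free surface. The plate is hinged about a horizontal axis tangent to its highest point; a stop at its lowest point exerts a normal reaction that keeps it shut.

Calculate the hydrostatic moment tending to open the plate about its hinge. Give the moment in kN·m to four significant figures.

γ = ρg = 1025 × 9.81 / 1000 = 10.05525 kN/m³.
The centroid is at the centre, 1.165 m below the top of the plate, so the centroid depth is h_c = 6.9 + 1.165 = 8.065 m.
A = π(1.165)² = 4.26385 m².
Resultant F = γ·h_c·A = 10.05525 × 8.065 × 4.26385 = 345.779 kN.
I_c = πr⁴/4 = π × 1.165⁴/4 = 1.44675 m⁴.
Centre of pressure: y_p = y_c + I_c/(y_c·A) = 8.065 + 1.44675/(8.065 × 4.26385) = 8.065 + 0.0420714 = 8.10707 m along the plane.
The resultant acts 1.165 + 0.0420714 = 1.20707 m (along the plate) below the hinge at the top edge, so the moment about the hinge is M = F × 1.20707 = 345.779 × 1.20707 = 417.379 kN·m.

M ≈ 417.4 kN·m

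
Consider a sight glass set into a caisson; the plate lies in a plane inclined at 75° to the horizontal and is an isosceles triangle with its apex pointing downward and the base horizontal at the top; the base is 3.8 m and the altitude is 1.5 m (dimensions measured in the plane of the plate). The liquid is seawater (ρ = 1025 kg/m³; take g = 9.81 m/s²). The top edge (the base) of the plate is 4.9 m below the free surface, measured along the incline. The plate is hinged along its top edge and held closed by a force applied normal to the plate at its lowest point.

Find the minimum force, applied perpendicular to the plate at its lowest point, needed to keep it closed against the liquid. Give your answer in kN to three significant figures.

γ = ρg = 1025 × 9.81 / 1000 = 10.05525 kN/m³.
Let θ = 75° be the plate's angle to the horizontal; measure y along the incline from where the plane meets the free surface. Vertical depth h = y·sinθ with sinθ = 0.965926.
With the apex down, the centroid sits h/3 = 1.5/3 = 0.5 m below the base (the top edge), so y_c = 4.9 + 0.5 = 5.4 m and h_c = 5.4 × 0.965926 = 5.216 m.
A = ½ × 3.8 × 1.5 = 2.85 m².
Resultant F = γ·h_c·A = 10.05525 × 5.216 × 2.85 = 149.477 kN.
I_c = b·h³/36 = 3.8 × 1.5³/36 = 0.35625 m⁴.
Centre of pressure: y_p = y_c + I_c/(y_c·A) = 5.4 + 0.35625/(5.4 × 2.85) = 5.4 + 0.0231481 = 5.42315 m along the plane.
The resultant acts 0.5 + 0.0231481 = 0.523148 m (along the plate) below the hinge at the top edge, so the moment about the hinge is M = F × 0.523148 = 149.477 × 0.523148 = 78.1986 kN·m.
A normal force at the bottom, 1.5 m from the hinge, must supply this moment: P = 78.1986/1.5 = 52.1324 kN.

P ≈ 52.1 kN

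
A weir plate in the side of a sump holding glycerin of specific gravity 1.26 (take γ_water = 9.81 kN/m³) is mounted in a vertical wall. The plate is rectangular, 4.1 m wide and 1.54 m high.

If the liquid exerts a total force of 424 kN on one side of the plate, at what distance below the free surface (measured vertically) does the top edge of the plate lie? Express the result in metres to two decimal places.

d_top ≈ 4.66 m

γ = 1.26 × 9.81 = 12.3606 kN/m³.
A = 4.1 × 1.54 = 6.314 m².
From F = γ·h_c·A, the centroid depth is h_c = 424/(12.3606 × 6.314) = 5.43278 m.
The centroid lies 1.54/2 = 0.77 m below the top edge, so the top edge sits at h_top = 5.43278 − 0.77 = 4.66278 m below the surface.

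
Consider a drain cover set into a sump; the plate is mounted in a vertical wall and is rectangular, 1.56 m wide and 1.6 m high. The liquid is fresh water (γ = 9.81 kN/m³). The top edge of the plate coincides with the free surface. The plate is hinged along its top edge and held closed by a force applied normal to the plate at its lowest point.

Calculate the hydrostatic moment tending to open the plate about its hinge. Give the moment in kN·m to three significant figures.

γ = 9.81 kN/m³.
The centroid lies 1.6/2 = 0.8 m below the top edge, so the centroid depth is h_c = 0.8 m.
A = 1.56 × 1.6 = 2.496 m².
Resultant F = γ·h_c·A = 9.81 × 0.8 × 2.496 = 19.5886 kN.
I_c = b·h³/12 = 1.56 × 1.6³/12 = 0.53248 m⁴.
Centre of pressure: y_p = y_c + I_c/(y_c·A) = 0.8 + 0.53248/(0.8 × 2.496) = 0.8 + 0.266667 = 1.06667 m along the plane.
The resultant acts 0.8 + 0.266667 = 1.06667 m (along the plate) below the hinge at the top edge, so the moment about the hinge is M = F × 1.06667 = 19.5886 × 1.06667 = 20.8946 kN·m.

M ≈ 20.9 kN·m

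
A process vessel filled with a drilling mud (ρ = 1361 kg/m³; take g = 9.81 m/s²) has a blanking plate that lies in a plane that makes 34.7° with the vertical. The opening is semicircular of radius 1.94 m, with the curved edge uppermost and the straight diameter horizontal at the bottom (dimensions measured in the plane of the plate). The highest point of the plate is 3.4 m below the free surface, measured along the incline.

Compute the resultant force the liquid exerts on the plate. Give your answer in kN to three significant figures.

γ = ρg = 1361 × 9.81 / 1000 = 13.35141 kN/m³.
The plate makes 34.7° with the vertical, i.e. θ = 90° − 34.7° = 55.3° to the horizontal. Measuring y along the incline from the free-surface line, vertical depth h = y·sinθ with sinθ = 0.822144.
The centroid lies 4r/(3π) = 0.823362 m above the diameter, so r − 4r/(3π) = 1.94 − 0.823362 = 1.11664 m below the topmost point, so y_c = 3.4 + 1.11664 = 4.51664 m and h_c = 4.51664 × 0.822144 = 3.71333 m.
A = πr²/2 = π × 1.94²/2 = 5.91185 m².
Resultant F = γ·h_c·A = 13.35141 × 3.71333 × 5.91185 = 293.099 kN.

F ≈ 293 kN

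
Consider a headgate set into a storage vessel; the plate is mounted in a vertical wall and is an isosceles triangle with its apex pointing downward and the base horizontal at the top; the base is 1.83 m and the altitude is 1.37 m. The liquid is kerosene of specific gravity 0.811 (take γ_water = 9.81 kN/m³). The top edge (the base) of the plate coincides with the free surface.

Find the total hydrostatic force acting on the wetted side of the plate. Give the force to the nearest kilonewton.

F ≈ 5 kN

γ = 0.811 × 9.81 = 7.95591 kN/m³.
With the apex down, the centroid sits h/3 = 1.37/3 = 0.456667 m below the base (the top edge), so the centroid depth is h_c = 0.456667 m.
A = ½ × 1.83 × 1.37 = 1.25355 m².
Resultant F = γ·h_c·A = 7.95591 × 0.456667 × 1.25355 = 4.5544 kN.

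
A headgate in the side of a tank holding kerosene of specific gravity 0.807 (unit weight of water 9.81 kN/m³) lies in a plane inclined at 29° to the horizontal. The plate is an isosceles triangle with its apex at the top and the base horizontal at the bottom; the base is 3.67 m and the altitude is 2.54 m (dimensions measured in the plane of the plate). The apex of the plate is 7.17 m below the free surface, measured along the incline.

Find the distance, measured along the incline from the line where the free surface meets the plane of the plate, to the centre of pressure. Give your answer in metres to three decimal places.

y_p = 8.904 m

γ = 0.807 × 9.81 = 7.91667 kN/m³.
Let θ = 29° be the plate's angle to the horizontal; measure y along the incline from where the plane meets the free surface. Vertical depth h = y·sinθ with sinθ = 0.484810.
With the apex up, the centroid sits 2h/3 = 2 × 2.54/3 = 1.69333 m below the apex, so y_c = 7.17 + 1.69333 = 8.86333 m and h_c = 8.86333 × 0.484810 = 4.29703 m.
A = ½ × 3.67 × 2.54 = 4.6609 m².
Resultant F = γ·h_c·A = 7.91667 × 4.29703 × 4.6609 = 158.555 kN.
I_c = b·h³/36 = 3.67 × 2.54³/36 = 1.67057 m⁴.
Centre of pressure: y_p = y_c + I_c/(y_c·A) = 8.86333 + 1.67057/(8.86333 × 4.6609) = 8.86333 + 0.0404388 = 8.90377 m along the plane.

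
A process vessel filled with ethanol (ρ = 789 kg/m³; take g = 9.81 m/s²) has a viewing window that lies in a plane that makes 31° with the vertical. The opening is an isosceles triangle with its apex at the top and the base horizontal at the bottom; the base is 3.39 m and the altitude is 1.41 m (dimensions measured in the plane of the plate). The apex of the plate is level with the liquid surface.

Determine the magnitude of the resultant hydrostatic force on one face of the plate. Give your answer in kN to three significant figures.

γ = ρg = 789 × 9.81 / 1000 = 7.74009 kN/m³.
The plate makes 31° with the vertical, i.e. θ = 90° − 31° = 59° to the horizontal. Measuring y along the incline from the free-surface line, vertical depth h = y·sinθ with sinθ = 0.857167.
With the apex up, the centroid sits 2h/3 = 2 × 1.41/3 = 0.94 m below the apex, so y_c = 0.94 m and h_c = 0.94 × 0.857167 = 0.805737 m.
A = ½ × 3.39 × 1.41 = 2.38995 m².
Resultant F = γ·h_c·A = 7.74009 × 0.805737 × 2.38995 = 14.9049 kN.

F ≈ 14.9 kN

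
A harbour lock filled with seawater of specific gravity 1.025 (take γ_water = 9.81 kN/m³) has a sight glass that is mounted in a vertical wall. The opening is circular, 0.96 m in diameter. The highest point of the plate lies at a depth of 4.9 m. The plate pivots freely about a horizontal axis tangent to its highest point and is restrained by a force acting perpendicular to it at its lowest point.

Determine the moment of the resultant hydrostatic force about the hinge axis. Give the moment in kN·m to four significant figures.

M ≈ 19.21 kN·m

γ = 1.025 × 9.81 = 10.05525 kN/m³.
The centroid is at the centre, 0.48 m below the top of the plate, so the centroid depth is h_c = 4.9 + 0.48 = 5.38 m.
A = π(0.48)² = 0.723823 m².
Resultant F = γ·h_c·A = 10.05525 × 5.38 × 0.723823 = 39.1568 kN.
I_c = πr⁴/4 = π × 0.48⁴/4 = 0.0416922 m⁴.
Centre of pressure: y_p = y_c + I_c/(y_c·A) = 5.38 + 0.0416922/(5.38 × 0.723823) = 5.38 + 0.0107063 = 5.39071 m along the plane.
The resultant acts 0.48 + 0.0107063 = 0.490706 m (along the plate) below the hinge at the top edge, so the moment about the hinge is M = F × 0.490706 = 39.1568 × 0.490706 = 19.2145 kN·m.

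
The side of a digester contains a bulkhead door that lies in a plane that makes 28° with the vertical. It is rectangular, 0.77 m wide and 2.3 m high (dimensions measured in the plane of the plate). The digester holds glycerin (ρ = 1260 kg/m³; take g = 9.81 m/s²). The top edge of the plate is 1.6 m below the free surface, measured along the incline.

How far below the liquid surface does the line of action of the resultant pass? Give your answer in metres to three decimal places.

γ = ρg = 1260 × 9.81 / 1000 = 12.3606 kN/m³.
The plate makes 28° with the vertical, i.e. θ = 90° − 28° = 62° to the horizontal. Measuring y along the incline from the free-surface line, vertical depth h = y·sinθ with sinθ = 0.882948.
The centroid lies 2.3/2 = 1.15 m below the top edge, so y_c = 1.6 + 1.15 = 2.75 m and h_c = 2.75 × 0.882948 = 2.42811 m.
A = 0.77 × 2.3 = 1.771 m².
Resultant F = γ·h_c·A = 12.3606 × 2.42811 × 1.771 = 53.1528 kN.
I_c = b·h³/12 = 0.77 × 2.3³/12 = 0.780716 m⁴.
Centre of pressure: y_p = y_c + I_c/(y_c·A) = 2.75 + 0.780716/(2.75 × 1.771) = 2.75 + 0.160303 = 2.9103 m along the plane.
Vertically, h_p = y_p·sinθ = 2.9103 × 0.882948 = 2.56964 m.

h_p = 2.570 m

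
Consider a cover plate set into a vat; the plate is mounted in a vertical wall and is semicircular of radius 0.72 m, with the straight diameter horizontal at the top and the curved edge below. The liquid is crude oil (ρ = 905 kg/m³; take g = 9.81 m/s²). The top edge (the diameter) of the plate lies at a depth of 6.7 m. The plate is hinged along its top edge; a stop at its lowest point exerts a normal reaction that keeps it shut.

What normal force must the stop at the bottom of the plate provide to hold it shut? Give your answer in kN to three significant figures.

γ = ρg = 905 × 9.81 / 1000 = 8.87805 kN/m³.
The centroid of a semicircle lies 4r/(3π) = 0.305577 m from the diameter, here below the top edge, so the centroid depth is h_c = 6.7 + 0.305577 = 7.00558 m.
A = πr²/2 = π × 0.72²/2 = 0.814301 m².
Resultant F = γ·h_c·A = 8.87805 × 7.00558 × 0.814301 = 50.6462 kN.
I_c = (π/8 − 8/(9π))·r⁴ = 0.109757 × 0.72⁴ = 0.0294959 m⁴.
Centre of pressure: y_p = y_c + I_c/(y_c·A) = 7.00558 + 0.0294959/(7.00558 × 0.814301) = 7.00558 + 0.0051705 = 7.01075 m along the plane.
The resultant acts 0.305577 + 0.0051705 = 0.310748 m (along the plate) below the hinge at the top edge, so the moment about the hinge is M = F × 0.310748 = 50.6462 × 0.310748 = 15.7382 kN·m.
A normal force at the bottom, 0.72 m from the hinge, must supply this moment: P = 15.7382/0.72 = 21.8586 kN.

P ≈ 21.9 kN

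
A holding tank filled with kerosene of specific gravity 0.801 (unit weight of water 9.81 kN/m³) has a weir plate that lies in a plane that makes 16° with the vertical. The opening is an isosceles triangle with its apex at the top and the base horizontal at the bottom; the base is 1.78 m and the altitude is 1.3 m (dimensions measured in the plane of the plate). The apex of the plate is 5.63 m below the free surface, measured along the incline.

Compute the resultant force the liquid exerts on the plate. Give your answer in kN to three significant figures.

F ≈ 56.8 kN

γ = 0.801 × 9.81 = 7.85781 kN/m³.
The plate makes 16° with the vertical, i.e. θ = 90° − 16° = 74° to the horizontal. Measuring y along the incline from the free-surface line, vertical depth h = y·sinθ with sinθ = 0.961262.
With the apex up, the centroid sits 2h/3 = 2 × 1.3/3 = 0.866667 m below the apex, so y_c = 5.63 + 0.866667 = 6.49667 m and h_c = 6.49667 × 0.961262 = 6.245 m.
A = ½ × 1.78 × 1.3 = 1.157 m².
Resultant F = γ·h_c·A = 7.85781 × 6.245 × 1.157 = 56.7763 kN.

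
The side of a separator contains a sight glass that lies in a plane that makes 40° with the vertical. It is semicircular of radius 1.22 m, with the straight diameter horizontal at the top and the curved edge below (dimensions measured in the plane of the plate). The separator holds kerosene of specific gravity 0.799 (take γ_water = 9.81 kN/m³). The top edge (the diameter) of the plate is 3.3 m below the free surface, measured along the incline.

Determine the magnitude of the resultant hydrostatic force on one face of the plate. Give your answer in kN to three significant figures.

γ = 0.799 × 9.81 = 7.83819 kN/m³.
The plate makes 40° with the vertical, i.e. θ = 90° − 40° = 50° to the horizontal. Measuring y along the incline from the free-surface line, vertical depth h = y·sinθ with sinθ = 0.766044.
The centroid of a semicircle lies 4r/(3π) = 0.517784 m from the diameter, here below the top edge, so y_c = 3.3 + 0.517784 = 3.81778 m and h_c = 3.81778 × 0.766044 = 2.92459 m.
A = πr²/2 = π × 1.22²/2 = 2.33797 m².
Resultant F = γ·h_c·A = 7.83819 × 2.92459 × 2.33797 = 53.5944 kN.

F ≈ 53.6 kN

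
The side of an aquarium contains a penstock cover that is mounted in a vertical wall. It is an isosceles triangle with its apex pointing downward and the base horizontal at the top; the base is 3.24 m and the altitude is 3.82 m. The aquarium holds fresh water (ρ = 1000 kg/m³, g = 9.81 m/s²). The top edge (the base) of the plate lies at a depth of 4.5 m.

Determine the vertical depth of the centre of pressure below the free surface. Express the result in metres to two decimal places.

γ = ρg = 1000 × 9.81 = 9810 N/m³ = 9.81 kN/m³.
With the apex down, the centroid sits h/3 = 3.82/3 = 1.27333 m below the base (the top edge), so the centroid depth is h_c = 4.5 + 1.27333 = 5.77333 m.
A = ½ × 3.24 × 3.82 = 6.1884 m².
Resultant F = γ·h_c·A = 9.81 × 5.77333 × 6.1884 = 350.488 kN.
I_c = b·h³/36 = 3.24 × 3.82³/36 = 5.01687 m⁴.
Centre of pressure: y_p = y_c + I_c/(y_c·A) = 5.77333 + 5.01687/(5.77333 × 6.1884) = 5.77333 + 0.14042 = 5.91375 m along the plane.

h_p = 5.91 m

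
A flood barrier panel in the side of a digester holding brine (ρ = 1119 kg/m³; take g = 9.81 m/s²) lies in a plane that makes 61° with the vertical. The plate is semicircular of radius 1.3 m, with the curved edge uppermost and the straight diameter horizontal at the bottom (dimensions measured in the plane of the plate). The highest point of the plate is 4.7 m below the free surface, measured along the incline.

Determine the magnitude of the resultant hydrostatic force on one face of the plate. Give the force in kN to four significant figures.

γ = ρg = 1119 × 9.81 / 1000 = 10.97739 kN/m³.
The plate makes 61° with the vertical, i.e. θ = 90° − 61° = 29° to the horizontal. Measuring y along the incline from the free-surface line, vertical depth h = y·sinθ with sinθ = 0.484810.
The centroid lies 4r/(3π) = 0.551737 m above the diameter, so r − 4r/(3π) = 1.3 − 0.551737 = 0.748263 m below the topmost point, so y_c = 4.7 + 0.748263 = 5.44826 m and h_c = 5.44826 × 0.484810 = 2.64137 m.
A = πr²/2 = π × 1.3²/2 = 2.65465 m².
Resultant F = γ·h_c·A = 10.97739 × 2.64137 × 2.65465 = 76.9725 kN.

F ≈ 76.97 kN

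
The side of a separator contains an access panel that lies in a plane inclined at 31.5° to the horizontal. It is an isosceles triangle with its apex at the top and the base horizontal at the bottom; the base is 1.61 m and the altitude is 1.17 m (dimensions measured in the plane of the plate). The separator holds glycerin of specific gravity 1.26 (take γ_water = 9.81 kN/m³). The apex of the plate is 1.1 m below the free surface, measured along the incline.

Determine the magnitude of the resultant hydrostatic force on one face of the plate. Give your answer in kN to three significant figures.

F ≈ 11.4 kN

γ = 1.26 × 9.81 = 12.3606 kN/m³.
Let θ = 31.5° be the plate's angle to the horizontal; measure y along the incline from where the plane meets the free surface. Vertical depth h = y·sinθ with sinθ = 0.522499.
With the apex up, the centroid sits 2h/3 = 2 × 1.17/3 = 0.78 m below the apex, so y_c = 1.1 + 0.78 = 1.88 m and h_c = 1.88 × 0.522499 = 0.982298 m.
A = ½ × 1.61 × 1.17 = 0.94185 m².
Resultant F = γ·h_c·A = 12.3606 × 0.982298 × 0.94185 = 11.4357 kN.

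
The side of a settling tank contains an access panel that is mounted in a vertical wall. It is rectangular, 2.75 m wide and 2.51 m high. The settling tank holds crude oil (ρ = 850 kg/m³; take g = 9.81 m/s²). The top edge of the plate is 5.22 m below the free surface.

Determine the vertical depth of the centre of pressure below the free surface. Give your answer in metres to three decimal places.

γ = ρg = 850 × 9.81 / 1000 = 8.3385 kN/m³.
The centroid lies 2.51/2 = 1.255 m below the top edge, so the centroid depth is h_c = 5.22 + 1.255 = 6.475 m.
A = 2.75 × 2.51 = 6.9025 m².
Resultant F = γ·h_c·A = 8.3385 × 6.475 × 6.9025 = 372.678 kN.
I_c = b·h³/12 = 2.75 × 2.51³/12 = 3.62387 m⁴.
Centre of pressure: y_p = y_c + I_c/(y_c·A) = 6.475 + 3.62387/(6.475 × 6.9025) = 6.475 + 0.0810824 = 6.55608 m along the plane.

h_p = 6.556 m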